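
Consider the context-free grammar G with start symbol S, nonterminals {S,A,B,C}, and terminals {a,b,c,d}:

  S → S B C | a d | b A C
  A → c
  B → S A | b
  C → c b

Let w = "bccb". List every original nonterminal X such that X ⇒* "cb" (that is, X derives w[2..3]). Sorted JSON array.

CNF form of G:
  S -> S X4 | T1 X5 | T2 T3
  A -> c
  B -> S A | b
  C -> T0 T1
  T0 -> c
  T1 -> b
  T2 -> a
  T3 -> d
  X4 -> B C
  X5 -> A C

Fill CYK table bottom-up — only the sub-triangle for w[2..3]:
  T[2,2] 'c' = {A,T0}  orig:{A}
  T[3,3] 'b' = {B,T1}  orig:{B}
  T[2,3] 'cb' = {C}

Original NTs in T[2,3] deriving "cb": ["C"]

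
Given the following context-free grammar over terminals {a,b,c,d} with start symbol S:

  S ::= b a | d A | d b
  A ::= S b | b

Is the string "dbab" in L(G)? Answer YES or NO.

CNF form of G:
  S -> T0 T1 | T2 A | T2 T0
  A -> S T0 | b
  T0 -> b
  T1 -> a
  T2 -> d

Fill CYK table bottom-up:
  cell(0,0) d: {T2}  orig:{}
  cell(1,1) b: {A,T0}  orig:{A}
  cell(2,2) a: {T1}  orig:{}
  cell(3,3) b: {A,T0}  orig:{A}
  cell(0,1) db: {S}
  cell(1,2) ba: {S}
  cell(2,3) ab: ∅
  cell(0,2) dba: ∅
  cell(1,3) bab: {A}
  cell(0,3) dbab: {S}

S ∈ T[0,3] ⇒ YES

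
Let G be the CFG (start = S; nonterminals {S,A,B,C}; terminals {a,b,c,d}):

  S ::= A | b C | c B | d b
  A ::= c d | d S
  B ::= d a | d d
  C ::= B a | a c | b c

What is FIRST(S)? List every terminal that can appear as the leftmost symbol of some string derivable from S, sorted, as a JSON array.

Compute FIRST by fixpoint:
round 1:
  A via A→c d: +{c}
  A via A→d S: +{d}
  B via B→d a: +{d}
  C via C→B a: +{d}
  C via C→a c: +{a}
  C via C→b c: +{b}
  S via S→A: +{c,d}
  S via S→b C: +{b}
  S: {b,c,d}  A: {c,d}  B: {d}  C: {a,b,d}
round 2: (stable)
  S: {b,c,d}  A: {c,d}  B: {d}  C: {a,b,d}

FIRST(S) = ["b", "c", "d"]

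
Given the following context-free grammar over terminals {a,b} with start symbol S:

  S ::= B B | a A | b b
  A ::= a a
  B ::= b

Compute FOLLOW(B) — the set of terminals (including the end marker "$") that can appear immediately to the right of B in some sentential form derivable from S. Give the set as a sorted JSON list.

FIRST sets, iterate to fixpoint:
[1]
  A via A→a a: +{a}
  B via B→b: +{b}
  S via S→B B: +{b}
  S via S→a A: +{a}
  S: {a,b}  A: {a}  B: {b}
[2] (stable)
  S: {a,b}  A: {a}  B: {b}

FOLLOW sets:
seed FOLLOW(S) with $
pass 1:
  S→B B: FOLLOW(B) ⊇ FIRST(B) = {b}; new: +{b}
  S→B B: FOLLOW(B) ⊇ FOLLOW(S) ⊇ {$}; new: +{$}
  S→a A: FOLLOW(A) ⊇ FOLLOW(S) ⊇ {$}; new: +{$}
  FOLLOW[S]={$}  FOLLOW[A]={$}  FOLLOW[B]={$,b}
pass 2: — fixpoint
  FOLLOW[S]={$}  FOLLOW[A]={$}  FOLLOW[B]={$,b}

FOLLOW(B) = ["$", "b"]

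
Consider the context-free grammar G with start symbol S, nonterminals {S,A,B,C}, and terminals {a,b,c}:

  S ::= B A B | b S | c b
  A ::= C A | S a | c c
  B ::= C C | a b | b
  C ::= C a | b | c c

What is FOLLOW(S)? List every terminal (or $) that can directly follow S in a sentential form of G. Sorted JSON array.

FIRST iteration:
pass 1:
  A via A→c c: +{c}
  B via B→a b: +{a}
  B via B→b: +{b}
  C via C→b: +{b}
  C via C→c c: +{c}
  S via S→B A B: +{a,b}
  S via S→c b: +{c}
  S: {a,b,c}  A: {c}  B: {a,b}  C: {b,c}
pass 2:
  A via A→C A: +{b}
  A via A→S a: +{a}
  B via B→C C: +{c}
  S: {a,b,c}  A: {a,b,c}  B: {a,b,c}  C: {b,c}
pass 3: — fixpoint
  S: {a,b,c}  A: {a,b,c}  B: {a,b,c}  C: {b,c}

FOLLOW iteration:
FOLLOW(S) := {$}
[1]
  A→C A: FOLLOW(C) ⊇ FIRST(A) = {a,b,c}; new: +{a,b,c}
  A→S a: FOLLOW(S) ⊇ FIRST(a) = {a}; new: +{a}
  S→B A B: FOLLOW(B) ⊇ FIRST(A) = {a,b,c}; new: +{a,b,c}
  S→B A B: FOLLOW(A) ⊇ FIRST(B) = {a,b,c}; new: +{a,b,c}
  S→B A B: FOLLOW(B) ⊇ FOLLOW(S) ⊇ {$,a}; new: +{$}
  FOLLOW(S)={$,a}  FOLLOW(A)={a,b,c}  FOLLOW(B)={$,a,b,c}  FOLLOW(C)={a,b,c}
[2]
  B→C C: FOLLOW(C) ⊇ FOLLOW(B) ⊇ {$,a,b,c}; new: +{$}
  FOLLOW(S)={$,a}  FOLLOW(A)={a,b,c}  FOLLOW(B)={$,a,b,c}  FOLLOW(C)={$,a,b,c}
[3] — fixpoint
  FOLLOW(S)={$,a}  FOLLOW(A)={a,b,c}  FOLLOW(B)={$,a,b,c}  FOLLOW(C)={$,a,b,c}

FOLLOW(S) = ["$", "a"]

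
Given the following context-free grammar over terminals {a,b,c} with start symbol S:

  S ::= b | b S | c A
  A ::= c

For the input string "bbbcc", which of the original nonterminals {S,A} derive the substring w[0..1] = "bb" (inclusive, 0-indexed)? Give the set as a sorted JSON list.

CNF form of G:
  S -> T0 S | T1 A | b
  A -> c
  T0 -> b
  T1 -> c

Fill CYK table bottom-up — only the sub-triangle for w[0..1]:
  [0..0]={S,T0}  "b"  orig:{S}
  [1..1]={S,T0}  "b"  orig:{S}
  [0..1]={S}  "bb"

Original NTs in T[0,1] deriving "bb": ["S"]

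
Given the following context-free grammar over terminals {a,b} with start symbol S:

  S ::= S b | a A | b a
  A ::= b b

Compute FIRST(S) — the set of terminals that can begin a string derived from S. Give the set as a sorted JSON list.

FIRST sets, iterate to fixpoint:
round 1:
  A via A→b b: +{b}
  S via S→a A: +{a}
  S via S→b a: +{b}
  S: {a,b}  A: {b}
round 2: (no change)
  S: {a,b}  A: {b}

FIRST(S) = ["a", "b"]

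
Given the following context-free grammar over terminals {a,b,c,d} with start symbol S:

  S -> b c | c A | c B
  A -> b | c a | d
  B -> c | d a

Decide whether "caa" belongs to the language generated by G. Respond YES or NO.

CNF form of G:
  S -> T0 A | T0 B | T3 T0
  A -> T0 T1 | b | d
  B -> T2 T1 | c
  T0 -> c
  T1 -> a
  T2 -> d
  T3 -> b

Fill CYK table bottom-up:
  [0..0]={B,T0}  "c"  orig:{B}
  [1..1]={T1}  "a"  orig:{}
  [2..2]={T1}  "a"  orig:{}
  [0..1]={A}  "ca"
  [1..2]=∅  "aa"
  [0..2]=∅  "caa"

S ∉ T[0,2] ⇒ NO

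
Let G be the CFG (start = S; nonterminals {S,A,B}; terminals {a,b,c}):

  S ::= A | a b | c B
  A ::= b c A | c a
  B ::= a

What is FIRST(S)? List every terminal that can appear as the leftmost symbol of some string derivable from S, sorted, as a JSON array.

FIRST iteration:
iter 1:
  A via A→b c A: +{b}
  A via A→c a: +{c}
  B via B→a: +{a}
  S via S→A: +{b,c}
  S via S→a b: +{a}
  FIRST[S]={a,b,c}  FIRST[A]={b,c}  FIRST[B]={a}
iter 2: (no change)
  FIRST[S]={a,b,c}  FIRST[A]={b,c}  FIRST[B]={a}

FIRST(S) = ["a", "b", "c"]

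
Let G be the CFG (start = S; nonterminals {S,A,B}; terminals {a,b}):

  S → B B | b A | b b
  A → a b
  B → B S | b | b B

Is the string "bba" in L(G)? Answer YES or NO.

Convert to CNF:
  S -> B B | T1 A | T1 T1
  A -> T0 T1
  B -> B S | T1 B | b
  T0 -> a
  T1 -> b

Fill CYK table bottom-up:
  [0..0]={B,T1}  "b"  orig:{B}
  [1..1]={B,T1}  "b"  orig:{B}
  [2..2]={T0}  "a"  orig:{}
  [0..1]={B,S}  "bb"
  [1..2]=∅  "ba"
  [0..2]=∅  "bba"

S ∉ T[0,2] ⇒ NO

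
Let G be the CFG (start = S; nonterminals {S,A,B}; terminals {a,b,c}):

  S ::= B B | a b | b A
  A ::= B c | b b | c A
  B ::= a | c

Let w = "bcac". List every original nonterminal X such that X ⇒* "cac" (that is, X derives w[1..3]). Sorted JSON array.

Convert to CNF:
  S -> B B | T1 A | T2 T1
  A -> B T0 | T0 A | T1 T1
  B -> a | c
  T0 -> c
  T1 -> b
  T2 -> a

CYK table (by increasing span) (cells [i..j] with 1 ≤ i ≤ j ≤ 3 only):
  cell(1,1) c: {B,T0}  orig:{B}
  cell(2,2) a: {B,T2}  orig:{B}
  cell(3,3) c: {B,T0}  orig:{B}
  cell(1,2) ca: {S}
  cell(2,3) ac: {A,S}
  cell(1,3) cac: {A}

Original NTs in T[1,3] deriving "cac": ["A"]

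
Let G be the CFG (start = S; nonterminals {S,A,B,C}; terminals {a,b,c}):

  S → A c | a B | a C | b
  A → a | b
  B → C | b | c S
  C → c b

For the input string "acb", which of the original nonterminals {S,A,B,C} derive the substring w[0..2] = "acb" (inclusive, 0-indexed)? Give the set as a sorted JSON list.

CNF form of G:
  S -> A T0 | T2 B | T2 C | b
  A -> a | b
  B -> T0 S | T0 T1 | b
  C -> T0 T1
  T0 -> c
  T1 -> b
  T2 -> a

CYK fill — only the sub-triangle for w[0..2]:
  T[0,0] 'a' = {A,T2}  orig:{A}
  T[1,1] 'c' = {T0}  orig:{}
  T[2,2] 'b' = {A,B,S,T1}  orig:{A,B,S}
  T[0,1] 'ac' = {S}
  T[1,2] 'cb' = {B,C}
  T[0,2] 'acb' = {S}

Original NTs in T[0,2] deriving "acb": ["S"]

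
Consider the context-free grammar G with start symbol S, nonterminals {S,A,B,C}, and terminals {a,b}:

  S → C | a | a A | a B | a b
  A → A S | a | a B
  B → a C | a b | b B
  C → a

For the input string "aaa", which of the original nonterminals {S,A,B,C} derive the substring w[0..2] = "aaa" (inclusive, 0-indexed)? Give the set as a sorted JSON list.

Convert to CNF:
  S -> T0 A | T0 B | T0 T1 | a
  A -> A S | T0 B | a
  B -> T0 C | T0 T1 | T1 B
  C -> a
  T0 -> a
  T1 -> b

CYK table (by increasing span), restricted to cells inside w[0..2]:
  T[0,0] 'a' = {A,C,S,T0}  orig:{A,C,S}
  T[1,1] 'a' = {A,C,S,T0}  orig:{A,C,S}
  T[2,2] 'a' = {A,C,S,T0}  orig:{A,C,S}
  T[0,1] 'aa' = {A,B,S}
  T[1,2] 'aa' = {A,B,S}
  T[0,2] 'aaa' = {A,S}

Original NTs in T[0,2] deriving "aaa": ["A", "S"]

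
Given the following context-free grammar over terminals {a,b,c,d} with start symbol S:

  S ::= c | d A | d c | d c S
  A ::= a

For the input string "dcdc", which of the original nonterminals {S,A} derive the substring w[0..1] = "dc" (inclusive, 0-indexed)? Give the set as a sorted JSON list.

Convert to CNF:
  S -> T0 A | T0 T1 | T0 X2 | c
  A -> a
  T0 -> d
  T1 -> c
  X2 -> T1 S

Fill CYK table bottom-up — only the sub-triangle for w[0..1]:
  T[0,0] 'd' = {T0}  orig:{}
  T[1,1] 'c' = {S,T1}  orig:{S}
  T[0,1] 'dc' = {S}

Original NTs in T[0,1] deriving "dc": ["S"]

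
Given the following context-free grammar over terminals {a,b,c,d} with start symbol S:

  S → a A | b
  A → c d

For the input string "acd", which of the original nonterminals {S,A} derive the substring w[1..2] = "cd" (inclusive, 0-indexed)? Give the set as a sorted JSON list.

CNF form of G:
  S -> T2 A | b
  A -> T0 T1
  T0 -> c
  T1 -> d
  T2 -> a

CYK table (by increasing span) — only the sub-triangle for w[1..2]:
  [1..1]={T0}  "c"  orig:{}
  [2..2]={T1}  "d"  orig:{}
  [1..2]={A}  "cd"

Original NTs in T[1,2] deriving "cd": ["A"]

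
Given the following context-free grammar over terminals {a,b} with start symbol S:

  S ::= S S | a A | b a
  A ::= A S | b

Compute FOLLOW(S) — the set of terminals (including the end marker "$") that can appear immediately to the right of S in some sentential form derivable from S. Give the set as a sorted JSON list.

FIRST iteration:
pass 1:
  A via A→b: +{b}
  S via S→a A: +{a}
  S via S→b a: +{b}
  S: {a,b}  A: {b}
pass 2: — fixpoint
  S: {a,b}  A: {b}

FOLLOW sets:
initialize: $ ∈ FOLLOW(S)
round 1:
  A→A S: FOLLOW(A) ⊇ FIRST(S) = {a,b}; new: +{a,b}
  A→A S: FOLLOW(S) ⊇ FOLLOW(A) ⊇ {a,b}; new: +{a,b}
  S→a A: FOLLOW(A) ⊇ FOLLOW(S) ⊇ {$,a,b}; new: +{$}
  FOLLOW(S)={$,a,b}  FOLLOW(A)={$,a,b}
round 2: (stable)
  FOLLOW(S)={$,a,b}  FOLLOW(A)={$,a,b}

FOLLOW(S) = ["$", "a", "b"]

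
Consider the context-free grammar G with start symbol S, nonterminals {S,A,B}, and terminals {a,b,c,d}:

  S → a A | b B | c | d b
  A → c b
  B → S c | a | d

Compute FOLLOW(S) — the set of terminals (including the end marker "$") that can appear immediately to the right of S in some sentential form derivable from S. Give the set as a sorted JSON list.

FIRST sets, iterate to fixpoint:
pass 1:
  A via A→c b: +{c}
  B via B→a: +{a}
  B via B→d: +{d}
  S via S→a A: +{a}
  S via S→b B: +{b}
  S via S→c: +{c}
  S via S→d b: +{d}
  FIRST(S)={a,b,c,d}  FIRST(A)={c}  FIRST(B)={a,d}
pass 2:
  B via B→S c: +{b,c}
  FIRST(S)={a,b,c,d}  FIRST(A)={c}  FIRST(B)={a,b,c,d}
pass 3: done
  FIRST(S)={a,b,c,d}  FIRST(A)={c}  FIRST(B)={a,b,c,d}

FOLLOW sets:
seed FOLLOW(S) with $
pass 1:
  B→S c: FOLLOW(S) ⊇ FIRST(c) = {c}; new: +{c}
  S→a A: FOLLOW(A) ⊇ FOLLOW(S) ⊇ {$,c}; new: +{$,c}
  S→b B: FOLLOW(B) ⊇ FOLLOW(S) ⊇ {$,c}; new: +{$,c}
  S: {$,c}  A: {$,c}  B: {$,c}
pass 2: (no change)
  S: {$,c}  A: {$,c}  B: {$,c}

FOLLOW(S) = ["$", "c"]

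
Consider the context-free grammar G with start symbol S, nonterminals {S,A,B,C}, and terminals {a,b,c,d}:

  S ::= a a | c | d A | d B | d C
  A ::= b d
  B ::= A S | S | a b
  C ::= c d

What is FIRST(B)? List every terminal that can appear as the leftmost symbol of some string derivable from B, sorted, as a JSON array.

FIRST sets, iterate to fixpoint:
iter 1:
  A via A→b d: +{b}
  B via B→A S: +{b}
  B via B→a b: +{a}
  C via C→c d: +{c}
  S via S→a a: +{a}
  S via S→c: +{c}
  S via S→d A: +{d}
  FIRST(S)={a,c,d}  FIRST(A)={b}  FIRST(B)={a,b}  FIRST(C)={c}
iter 2:
  B via B→S: +{c,d}
  FIRST(S)={a,c,d}  FIRST(A)={b}  FIRST(B)={a,b,c,d}  FIRST(C)={c}
iter 3: (stable)
  FIRST(S)={a,c,d}  FIRST(A)={b}  FIRST(B)={a,b,c,d}  FIRST(C)={c}

FIRST(B) = ["a", "b", "c", "d"]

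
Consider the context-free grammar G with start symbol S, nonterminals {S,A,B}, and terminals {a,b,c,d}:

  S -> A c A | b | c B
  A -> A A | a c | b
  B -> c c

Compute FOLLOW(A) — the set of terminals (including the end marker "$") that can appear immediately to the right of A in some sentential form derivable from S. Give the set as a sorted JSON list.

FIRST sets, iterate to fixpoint:
pass 1:
  A via A→a c: +{a}
  A via A→b: +{b}
  B via B→c c: +{c}
  S via S→A c A: +{a,b}
  S via S→c B: +{c}
  S: {a,b,c}  A: {a,b}  B: {c}
pass 2: done
  S: {a,b,c}  A: {a,b}  B: {c}

Compute FOLLOW by fixpoint:
initialize: $ ∈ FOLLOW(S)
round 1:
  A→A A: FOLLOW(A) ⊇ FIRST(A) = {a,b}; new: +{a,b}
  S→A c A: FOLLOW(A) ⊇ FIRST(c) = {c}; new: +{c}
  S→A c A: FOLLOW(A) ⊇ FOLLOW(S) ⊇ {$}; new: +{$}
  S→c B: FOLLOW(B) ⊇ FOLLOW(S) ⊇ {$}; new: +{$}
  S: {$}  A: {$,a,b,c}  B: {$}
round 2: done
  S: {$}  A: {$,a,b,c}  B: {$}

FOLLOW(A) = ["$", "a", "b", "c"]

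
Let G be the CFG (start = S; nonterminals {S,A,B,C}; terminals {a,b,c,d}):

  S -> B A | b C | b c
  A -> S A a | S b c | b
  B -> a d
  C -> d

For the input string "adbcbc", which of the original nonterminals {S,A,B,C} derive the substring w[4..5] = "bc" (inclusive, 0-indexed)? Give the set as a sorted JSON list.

CNF form of G:
  S -> B A | T1 C | T1 T2
  A -> S X4 | S X5 | b
  B -> T0 T3
  C -> d
  T0 -> a
  T1 -> b
  T2 -> c
  T3 -> d
  X4 -> A T0
  X5 -> T1 T2

CYK table (by increasing span) (cells [i..j] with 4 ≤ i ≤ j ≤ 5 only):
  T[4,4] 'b' = {A,T1}  orig:{A}
  T[5,5] 'c' = {T2}  orig:{}
  T[4,5] 'bc' = {S,X5}  orig:{S}

Original NTs in T[4,5] deriving "bc": ["S"]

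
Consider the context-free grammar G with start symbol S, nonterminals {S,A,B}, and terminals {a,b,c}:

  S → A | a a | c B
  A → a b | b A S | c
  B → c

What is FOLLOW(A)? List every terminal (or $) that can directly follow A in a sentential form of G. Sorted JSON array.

Compute FIRST by fixpoint:
round 1:
  A via A→a b: +{a}
  A via A→b A S: +{b}
  A via A→c: +{c}
  B via B→c: +{c}
  S via S→A: +{a,b,c}
  FIRST[S]={a,b,c}  FIRST[A]={a,b,c}  FIRST[B]={c}
round 2: — fixpoint
  FIRST[S]={a,b,c}  FIRST[A]={a,b,c}  FIRST[B]={c}

FOLLOW sets:
FOLLOW(S) := {$}
pass 1:
  A→b A S: FOLLOW(A) ⊇ FIRST(S) = {a,b,c}; new: +{a,b,c}
  A→b A S: FOLLOW(S) ⊇ FOLLOW(A) ⊇ {a,b,c}; new: +{a,b,c}
  S→A: FOLLOW(A) ⊇ FOLLOW(S) ⊇ {$,a,b,c}; new: +{$}
  S→c B: FOLLOW(B) ⊇ FOLLOW(S) ⊇ {$,a,b,c}; new: +{$,a,b,c}
  S: {$,a,b,c}  A: {$,a,b,c}  B: {$,a,b,c}
pass 2: (no change)
  S: {$,a,b,c}  A: {$,a,b,c}  B: {$,a,b,c}

FOLLOW(A) = ["$", "a", "b", "c"]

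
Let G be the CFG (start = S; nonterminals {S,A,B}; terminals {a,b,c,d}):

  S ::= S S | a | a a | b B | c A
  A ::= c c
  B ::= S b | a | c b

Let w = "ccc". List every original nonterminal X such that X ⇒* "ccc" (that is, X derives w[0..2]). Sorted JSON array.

CNF form of G:
  S -> S S | T0 A | T1 B | T2 T2 | a
  A -> T0 T0
  B -> S T1 | T0 T1 | a
  T0 -> c
  T1 -> b
  T2 -> a

Fill CYK table bottom-up — only the sub-triangle for w[0..2]:
  T[0,0] 'c' = {T0}  orig:{}
  T[1,1] 'c' = {T0}  orig:{}
  T[2,2] 'c' = {T0}  orig:{}
  T[0,1] 'cc' = {A}
  T[1,2] 'cc' = {A}
  T[0,2] 'ccc' = {S}

Original NTs in T[0,2] deriving "ccc": ["S"]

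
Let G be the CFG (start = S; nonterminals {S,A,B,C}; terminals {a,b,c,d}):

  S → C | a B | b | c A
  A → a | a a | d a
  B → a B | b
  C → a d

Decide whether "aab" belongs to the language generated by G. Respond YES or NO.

Convert to CNF:
  S -> T0 B | T0 T1 | T2 A | b
  A -> T0 T0 | T1 T0 | a
  B -> T0 B | b
  C -> T0 T1
  T0 -> a
  T1 -> d
  T2 -> c

CYK table (by increasing span):
  T[0,0] 'a' = {A,T0}  orig:{A}
  T[1,1] 'a' = {A,T0}  orig:{A}
  T[2,2] 'b' = {B,S}
  T[0,1] 'aa' = {A}
  T[1,2] 'ab' = {B,S}
  T[0,2] 'aab' = {B,S}

S ∈ T[0,2] ⇒ YES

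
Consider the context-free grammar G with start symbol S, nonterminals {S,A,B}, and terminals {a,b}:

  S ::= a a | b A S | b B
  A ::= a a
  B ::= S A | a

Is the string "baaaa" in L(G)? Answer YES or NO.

Convert to CNF:
  S -> T0 T0 | T1 B | T1 X2
  A -> T0 T0
  B -> S A | a
  T0 -> a
  T1 -> b
  X2 -> A S

Fill CYK table bottom-up:
  [0..0]={T1}  "b"  orig:{}
  [1..1]={B,T0}  "a"  orig:{B}
  [2..2]={B,T0}  "a"  orig:{B}
  [3..3]={B,T0}  "a"  orig:{B}
  [4..4]={B,T0}  "a"  orig:{B}
  [0..1]={S}  "ba"
  [1..2]={A,S}  "aa"
  [2..3]={A,S}  "aa"
  [3..4]={A,S}  "aa"
  [0..2]=∅  "baa"
  [1..3]=∅  "aaa"
  [2..4]=∅  "aaa"
  [0..3]={B}  "baaa"
  [1..4]={B,X2}  "aaaa"  orig:{B}
  [0..4]={S}  "baaaa"

S ∈ T[0,4] ⇒ YES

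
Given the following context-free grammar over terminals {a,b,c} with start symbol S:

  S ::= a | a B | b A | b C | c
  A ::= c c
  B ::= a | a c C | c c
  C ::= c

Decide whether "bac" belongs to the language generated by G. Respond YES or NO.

Convert to CNF:
  S -> T1 B | T2 A | T2 C | a | c
  A -> T0 T0
  B -> T0 T0 | T1 X3 | a
  C -> c
  T0 -> c
  T1 -> a
  T2 -> b
  X3 -> T0 C

Fill CYK table bottom-up:
  [0..0]={T2}  "b"  orig:{}
  [1..1]={B,S,T1}  "a"  orig:{B,S}
  [2..2]={C,S,T0}  "c"  orig:{C,S}
  [0..1]=∅  "ba"
  [1..2]=∅  "ac"
  [0..2]=∅  "bac"

S ∉ T[0,2] ⇒ NO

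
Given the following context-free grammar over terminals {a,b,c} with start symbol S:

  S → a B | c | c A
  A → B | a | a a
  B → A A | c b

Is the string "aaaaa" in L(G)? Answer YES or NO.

Convert to CNF:
  S -> T0 B | T1 A | c
  A -> A A | T0 T0 | T1 T2 | a
  B -> A A | T1 T2
  T0 -> a
  T1 -> c
  T2 -> b

CYK fill:
  [0..0]={A,T0}  "a"  orig:{A}
  [1..1]={A,T0}  "a"  orig:{A}
  [2..2]={A,T0}  "a"  orig:{A}
  [3..3]={A,T0}  "a"  orig:{A}
  [4..4]={A,T0}  "a"  orig:{A}
  [0..1]={A,B}  "aa"
  [1..2]={A,B}  "aa"
  [2..3]={A,B}  "aa"
  [3..4]={A,B}  "aa"
  [0..2]={A,B,S}  "aaa"
  [1..3]={A,B,S}  "aaa"
  [2..4]={A,B,S}  "aaa"
  [0..3]={A,B,S}  "aaaa"
  [1..4]={A,B,S}  "aaaa"
  [0..4]={A,B,S}  "aaaaa"

S ∈ T[0,4] ⇒ YES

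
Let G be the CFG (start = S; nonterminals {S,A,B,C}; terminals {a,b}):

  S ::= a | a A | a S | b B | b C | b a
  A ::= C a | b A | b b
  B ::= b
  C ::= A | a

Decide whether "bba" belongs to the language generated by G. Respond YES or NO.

Convert to CNF:
  S -> T0 A | T0 S | T1 B | T1 C | T1 T0 | a
  A -> C T0 | T1 A | T1 T1
  B -> b
  C -> C T0 | T1 A | T1 T1 | a
  T0 -> a
  T1 -> b

CYK table (by increasing span):
  T[0,0] 'b' = {B,T1}  orig:{B}
  T[1,1] 'b' = {B,T1}  orig:{B}
  T[2,2] 'a' = {C,S,T0}  orig:{C,S}
  T[0,1] 'bb' = {A,C,S}
  T[1,2] 'ba' = {S}
  T[0,2] 'bba' = {A,C}

S ∉ T[0,2] ⇒ NO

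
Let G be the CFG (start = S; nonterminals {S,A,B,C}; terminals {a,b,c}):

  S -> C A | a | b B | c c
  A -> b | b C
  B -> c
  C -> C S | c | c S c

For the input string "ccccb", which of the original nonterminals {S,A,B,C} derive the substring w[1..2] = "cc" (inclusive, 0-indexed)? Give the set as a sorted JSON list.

Convert to CNF:
  S -> C A | T0 B | T1 T1 | a
  A -> T0 C | b
  B -> c
  C -> C S | T1 X2 | c
  T0 -> b
  T1 -> c
  X2 -> S T1

CYK fill (cells [i..j] with 1 ≤ i ≤ j ≤ 2 only):
  [1..1]={B,C,T1}  "c"  orig:{B,C}
  [2..2]={B,C,T1}  "c"  orig:{B,C}
  [1..2]={S}  "cc"

Original NTs in T[1,2] deriving "cc": ["S"]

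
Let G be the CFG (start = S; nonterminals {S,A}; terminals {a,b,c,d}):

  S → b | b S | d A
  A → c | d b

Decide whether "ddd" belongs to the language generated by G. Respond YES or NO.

Convert to CNF:
  S -> T0 A | T1 S | b
  A -> T0 T1 | c
  T0 -> d
  T1 -> b

CYK fill:
  cell(0,0) d: {T0}  orig:{}
  cell(1,1) d: {T0}  orig:{}
  cell(2,2) d: {T0}  orig:{}
  cell(0,1) dd: ∅
  cell(1,2) dd: ∅
  cell(0,2) ddd: ∅

S ∉ T[0,2] ⇒ NO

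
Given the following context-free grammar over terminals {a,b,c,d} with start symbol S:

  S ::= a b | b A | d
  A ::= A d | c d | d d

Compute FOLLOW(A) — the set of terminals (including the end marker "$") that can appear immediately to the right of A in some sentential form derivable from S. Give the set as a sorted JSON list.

Compute FIRST by fixpoint:
iter 1:
  A via A→c d: +{c}
  A via A→d d: +{d}
  S via S→a b: +{a}
  S via S→b A: +{b}
  S via S→d: +{d}
  FIRST(S)={a,b,d}  FIRST(A)={c,d}
iter 2: (stable)
  FIRST(S)={a,b,d}  FIRST(A)={c,d}

FOLLOW iteration:
seed FOLLOW(S) with $
pass 1:
  A→A d: FOLLOW(A) ⊇ FIRST(d) = {d}; new: +{d}
  S→b A: FOLLOW(A) ⊇ FOLLOW(S) ⊇ {$}; new: +{$}
  FOLLOW(S)={$}  FOLLOW(A)={$,d}
pass 2: (no change)
  FOLLOW(S)={$}  FOLLOW(A)={$,d}

FOLLOW(A) = ["$", "d"]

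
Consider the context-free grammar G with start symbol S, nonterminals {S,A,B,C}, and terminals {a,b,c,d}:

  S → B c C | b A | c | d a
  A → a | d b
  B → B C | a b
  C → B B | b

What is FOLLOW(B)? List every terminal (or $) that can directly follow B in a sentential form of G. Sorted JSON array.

Compute FIRST by fixpoint:
iter 1:
  A via A→a: +{a}
  A via A→d b: +{d}
  B via B→a b: +{a}
  C via C→B B: +{a}
  C via C→b: +{b}
  S via S→B c C: +{a}
  S via S→b A: +{b}
  S via S→c: +{c}
  S via S→d a: +{d}
  FIRST(S)={a,b,c,d}  FIRST(A)={a,d}  FIRST(B)={a}  FIRST(C)={a,b}
iter 2: (no change)
  FIRST(S)={a,b,c,d}  FIRST(A)={a,d}  FIRST(B)={a}  FIRST(C)={a,b}

Compute FOLLOW by fixpoint:
FOLLOW(S) := {$}
round 1:
  B→B C: FOLLOW(B) ⊇ FIRST(C) = {a,b}; new: +{a,b}
  B→B C: FOLLOW(C) ⊇ FOLLOW(B) ⊇ {a,b}; new: +{a,b}
  S→B c C: FOLLOW(B) ⊇ FIRST(c) = {c}; new: +{c}
  S→B c C: FOLLOW(C) ⊇ FOLLOW(S) ⊇ {$}; new: +{$}
  S→b A: FOLLOW(A) ⊇ FOLLOW(S) ⊇ {$}; new: +{$}
  S: {$}  A: {$}  B: {a,b,c}  C: {$,a,b}
round 2:
  B→B C: FOLLOW(C) ⊇ FOLLOW(B) ⊇ {a,b,c}; new: +{c}
  C→B B: FOLLOW(B) ⊇ FOLLOW(C) ⊇ {$,a,b,c}; new: +{$}
  S: {$}  A: {$}  B: {$,a,b,c}  C: {$,a,b,c}
round 3: (stable)
  S: {$}  A: {$}  B: {$,a,b,c}  C: {$,a,b,c}

FOLLOW(B) = ["$", "a", "b", "c"]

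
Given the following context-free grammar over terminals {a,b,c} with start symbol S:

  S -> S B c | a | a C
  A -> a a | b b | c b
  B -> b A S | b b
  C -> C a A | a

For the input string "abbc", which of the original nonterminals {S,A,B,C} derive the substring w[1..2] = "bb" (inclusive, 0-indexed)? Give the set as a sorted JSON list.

CNF form of G:
  S -> S X5 | T0 C | a
  A -> T0 T0 | T1 T1 | T2 T1
  B -> T1 T1 | T1 X3
  C -> C X4 | a
  T0 -> a
  T1 -> b
  T2 -> c
  X3 -> A S
  X4 -> T0 A
  X5 -> B T2

CYK fill (cells [i..j] with 1 ≤ i ≤ j ≤ 2 only):
  [1..1]={T1}  "b"  orig:{}
  [2..2]={T1}  "b"  orig:{}
  [1..2]={A,B}  "bb"

Original NTs in T[1,2] deriving "bb": ["A", "B"]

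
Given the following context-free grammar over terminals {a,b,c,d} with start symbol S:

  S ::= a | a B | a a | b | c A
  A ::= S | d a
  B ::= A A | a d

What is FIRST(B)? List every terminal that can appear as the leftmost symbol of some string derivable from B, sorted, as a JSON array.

Compute FIRST by fixpoint:
round 1:
  A via A→d a: +{d}
  B via B→A A: +{d}
  B via B→a d: +{a}
  S via S→a: +{a}
  S via S→b: +{b}
  S via S→c A: +{c}
  FIRST[S]={a,b,c}  FIRST[A]={d}  FIRST[B]={a,d}
round 2:
  A via A→S: +{a,b,c}
  B via B→A A: +{b,c}
  FIRST[S]={a,b,c}  FIRST[A]={a,b,c,d}  FIRST[B]={a,b,c,d}
round 3: (no change)
  FIRST[S]={a,b,c}  FIRST[A]={a,b,c,d}  FIRST[B]={a,b,c,d}

FIRST(B) = ["a", "b", "c", "d"]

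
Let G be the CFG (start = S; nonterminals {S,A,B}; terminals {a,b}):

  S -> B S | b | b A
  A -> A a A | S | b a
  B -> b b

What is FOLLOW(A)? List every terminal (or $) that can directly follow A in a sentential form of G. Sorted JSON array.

FIRST sets, iterate to fixpoint:
[1]
  A via A→b a: +{b}
  B via B→b b: +{b}
  S via S→B S: +{b}
  FIRST(S)={b}  FIRST(A)={b}  FIRST(B)={b}
[2] (stable)
  FIRST(S)={b}  FIRST(A)={b}  FIRST(B)={b}

Compute FOLLOW by fixpoint:
seed FOLLOW(S) with $
iter 1:
  A→A a A: FOLLOW(A) ⊇ FIRST(a) = {a}; new: +{a}
  A→S: FOLLOW(S) ⊇ FOLLOW(A) ⊇ {a}; new: +{a}
  S→B S: FOLLOW(B) ⊇ FIRST(S) = {b}; new: +{b}
  S→b A: FOLLOW(A) ⊇ FOLLOW(S) ⊇ {$,a}; new: +{$}
  FOLLOW[S]={$,a}  FOLLOW[A]={$,a}  FOLLOW[B]={b}
iter 2: done
  FOLLOW[S]={$,a}  FOLLOW[A]={$,a}  FOLLOW[B]={b}

FOLLOW(A) = ["$", "a"]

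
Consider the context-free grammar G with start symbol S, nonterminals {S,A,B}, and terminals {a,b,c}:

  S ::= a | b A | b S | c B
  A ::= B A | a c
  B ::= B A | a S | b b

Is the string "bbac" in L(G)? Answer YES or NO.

Convert to CNF:
  S -> T1 B | T2 A | T2 S | a
  A -> B A | T0 T1
  B -> B A | T0 S | T2 T2
  T0 -> a
  T1 -> c
  T2 -> b

Fill CYK table bottom-up:
  cell(0,0) b: {T2}  orig:{}
  cell(1,1) b: {T2}  orig:{}
  cell(2,2) a: {S,T0}  orig:{S}
  cell(3,3) c: {T1}  orig:{}
  cell(0,1) bb: {B}
  cell(1,2) ba: {S}
  cell(2,3) ac: {A}
  cell(0,2) bba: {S}
  cell(1,3) bac: {S}
  cell(0,3) bbac: {A,B,S}

S ∈ T[0,3] ⇒ YES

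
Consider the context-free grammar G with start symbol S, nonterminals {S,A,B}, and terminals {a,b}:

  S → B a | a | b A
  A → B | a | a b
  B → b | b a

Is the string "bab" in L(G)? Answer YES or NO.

CNF form of G:
  S -> B T0 | T1 A | a
  A -> T0 T1 | T1 T0 | a | b
  B -> T1 T0 | b
  T0 -> a
  T1 -> b

CYK fill:
  cell(0,0) b: {A,B,T1}  orig:{A,B}
  cell(1,1) a: {A,S,T0}  orig:{A,S}
  cell(2,2) b: {A,B,T1}  orig:{A,B}
  cell(0,1) ba: {A,B,S}
  cell(1,2) ab: {A}
  cell(0,2) bab: {S}

S ∈ T[0,2] ⇒ YES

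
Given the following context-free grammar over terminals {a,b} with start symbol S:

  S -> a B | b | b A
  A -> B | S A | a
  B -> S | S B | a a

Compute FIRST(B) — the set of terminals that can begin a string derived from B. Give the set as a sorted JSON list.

FIRST sets, iterate to fixpoint:
[1]
  A via A→a: +{a}
  B via B→a a: +{a}
  S via S→a B: +{a}
  S via S→b: +{b}
  S: {a,b}  A: {a}  B: {a}
[2]
  A via A→S A: +{b}
  B via B→S: +{b}
  S: {a,b}  A: {a,b}  B: {a,b}
[3] (stable)
  S: {a,b}  A: {a,b}  B: {a,b}

FIRST(B) = ["a", "b"]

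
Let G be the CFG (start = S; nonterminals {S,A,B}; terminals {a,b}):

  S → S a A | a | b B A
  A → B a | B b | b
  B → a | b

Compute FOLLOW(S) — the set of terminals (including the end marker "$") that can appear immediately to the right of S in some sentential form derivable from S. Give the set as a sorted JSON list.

Compute FIRST by fixpoint:
round 1:
  A via A→b: +{b}
  B via B→a: +{a}
  B via B→b: +{b}
  S via S→a: +{a}
  S via S→b B A: +{b}
  FIRST[S]={a,b}  FIRST[A]={b}  FIRST[B]={a,b}
round 2:
  A via A→B a: +{a}
  FIRST[S]={a,b}  FIRST[A]={a,b}  FIRST[B]={a,b}
round 3: (stable)
  FIRST[S]={a,b}  FIRST[A]={a,b}  FIRST[B]={a,b}

Compute FOLLOW by fixpoint:
FOLLOW(S) := {$}
pass 1:
  A→B a: FOLLOW(B) ⊇ FIRST(a) = {a}; new: +{a}
  A→B b: FOLLOW(B) ⊇ FIRST(b) = {b}; new: +{b}
  S→S a A: FOLLOW(S) ⊇ FIRST(a) = {a}; new: +{a}
  S→S a A: FOLLOW(A) ⊇ FOLLOW(S) ⊇ {$,a}; new: +{$,a}
  FOLLOW(S)={$,a}  FOLLOW(A)={$,a}  FOLLOW(B)={a,b}
pass 2: done
  FOLLOW(S)={$,a}  FOLLOW(A)={$,a}  FOLLOW(B)={a,b}

FOLLOW(S) = ["$", "a"]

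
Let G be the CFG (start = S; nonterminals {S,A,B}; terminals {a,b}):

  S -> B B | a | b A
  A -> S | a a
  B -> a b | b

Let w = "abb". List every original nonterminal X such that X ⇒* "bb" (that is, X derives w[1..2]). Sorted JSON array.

Convert to CNF:
  S -> B B | T1 A | a
  A -> B B | T0 T0 | T1 A | a
  B -> T0 T1 | b
  T0 -> a
  T1 -> b

Fill CYK table bottom-up — only the sub-triangle for w[1..2]:
  cell(1,1) b: {B,T1}  orig:{B}
  cell(2,2) b: {B,T1}  orig:{B}
  cell(1,2) bb: {A,S}

Original NTs in T[1,2] deriving "bb": ["A", "S"]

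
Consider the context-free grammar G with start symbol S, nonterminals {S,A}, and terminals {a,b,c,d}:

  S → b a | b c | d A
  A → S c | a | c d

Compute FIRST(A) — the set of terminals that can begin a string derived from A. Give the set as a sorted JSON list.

FIRST iteration:
round 1:
  A via A→a: +{a}
  A via A→c d: +{c}
  S via S→b a: +{b}
  S via S→d A: +{d}
  FIRST(S)={b,d}  FIRST(A)={a,c}
round 2:
  A via A→S c: +{b,d}
  FIRST(S)={b,d}  FIRST(A)={a,b,c,d}
round 3: done
  FIRST(S)={b,d}  FIRST(A)={a,b,c,d}

FIRST(A) = ["a", "b", "c", "d"]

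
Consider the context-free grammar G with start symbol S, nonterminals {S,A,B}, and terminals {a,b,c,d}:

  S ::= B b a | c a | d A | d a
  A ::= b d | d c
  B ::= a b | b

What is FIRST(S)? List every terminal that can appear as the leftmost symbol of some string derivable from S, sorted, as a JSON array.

FIRST sets, iterate to fixpoint:
iter 1:
  A via A→b d: +{b}
  A via A→d c: +{d}
  B via B→a b: +{a}
  B via B→b: +{b}
  S via S→B b a: +{a,b}
  S via S→c a: +{c}
  S via S→d A: +{d}
  S: {a,b,c,d}  A: {b,d}  B: {a,b}
iter 2: (no change)
  S: {a,b,c,d}  A: {b,d}  B: {a,b}

FIRST(S) = ["a", "b", "c", "d"]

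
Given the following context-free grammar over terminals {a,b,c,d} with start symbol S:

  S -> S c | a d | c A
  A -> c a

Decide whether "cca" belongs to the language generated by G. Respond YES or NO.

CNF form of G:
  S -> S T0 | T0 A | T1 T2
  A -> T0 T1
  T0 -> c
  T1 -> a
  T2 -> d

CYK fill:
  T[0,0] 'c' = {T0}  orig:{}
  T[1,1] 'c' = {T0}  orig:{}
  T[2,2] 'a' = {T1}  orig:{}
  T[0,1] 'cc' = ∅
  T[1,2] 'ca' = {A}
  T[0,2] 'cca' = {S}

S ∈ T[0,2] ⇒ YES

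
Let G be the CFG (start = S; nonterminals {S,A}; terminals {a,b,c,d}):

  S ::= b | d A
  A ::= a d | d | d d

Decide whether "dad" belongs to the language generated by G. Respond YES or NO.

CNF form of G:
  S -> T1 A | b
  A -> T0 T1 | T1 T1 | d
  T0 -> a
  T1 -> d

Fill CYK table bottom-up:
  [0..0]={A,T1}  "d"  orig:{A}
  [1..1]={T0}  "a"  orig:{}
  [2..2]={A,T1}  "d"  orig:{A}
  [0..1]=∅  "da"
  [1..2]={A}  "ad"
  [0..2]={S}  "dad"

S ∈ T[0,2] ⇒ YES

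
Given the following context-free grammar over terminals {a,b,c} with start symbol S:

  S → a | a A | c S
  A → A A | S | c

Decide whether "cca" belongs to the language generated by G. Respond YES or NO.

CNF form of G:
  S -> T0 A | T1 S | a
  A -> A A | T0 A | T1 S | a | c
  T0 -> a
  T1 -> c

Fill CYK table bottom-up:
  T[0,0] 'c' = {A,T1}  orig:{A}
  T[1,1] 'c' = {A,T1}  orig:{A}
  T[2,2] 'a' = {A,S,T0}  orig:{A,S}
  T[0,1] 'cc' = {A}
  T[1,2] 'ca' = {A,S}
  T[0,2] 'cca' = {A,S}

S ∈ T[0,2] ⇒ YES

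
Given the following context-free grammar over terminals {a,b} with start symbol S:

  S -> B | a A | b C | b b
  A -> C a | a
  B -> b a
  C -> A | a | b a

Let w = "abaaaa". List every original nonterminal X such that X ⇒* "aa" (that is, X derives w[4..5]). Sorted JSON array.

Convert to CNF:
  S -> T0 A | T1 C | T1 T0 | T1 T1
  A -> C T0 | a
  B -> T1 T0
  C -> C T0 | T1 T0 | a
  T0 -> a
  T1 -> b

CYK fill (cells [i..j] with 4 ≤ i ≤ j ≤ 5 only):
  cell(4,4) a: {A,C,T0}  orig:{A,C}
  cell(5,5) a: {A,C,T0}  orig:{A,C}
  cell(4,5) aa: {A,C,S}

Original NTs in T[4,5] deriving "aa": ["A", "C", "S"]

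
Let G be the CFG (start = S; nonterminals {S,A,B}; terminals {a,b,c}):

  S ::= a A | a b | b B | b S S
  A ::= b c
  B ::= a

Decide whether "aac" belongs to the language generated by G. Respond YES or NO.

Convert to CNF:
  S -> T0 B | T0 X3 | T2 A | T2 T0
  A -> T0 T1
  B -> a
  T0 -> b
  T1 -> c
  T2 -> a
  X3 -> S S

CYK fill:
  [0..0]={B,T2}  "a"  orig:{B}
  [1..1]={B,T2}  "a"  orig:{B}
  [2..2]={T1}  "c"  orig:{}
  [0..1]=∅  "aa"
  [1..2]=∅  "ac"
  [0..2]=∅  "aac"

S ∉ T[0,2] ⇒ NO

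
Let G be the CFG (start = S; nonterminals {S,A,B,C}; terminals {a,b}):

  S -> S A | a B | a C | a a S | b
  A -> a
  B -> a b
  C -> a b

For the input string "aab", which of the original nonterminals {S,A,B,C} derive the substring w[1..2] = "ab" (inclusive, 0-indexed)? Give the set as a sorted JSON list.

Convert to CNF:
  S -> S A | T0 B | T0 C | T0 X2 | b
  A -> a
  B -> T0 T1
  C -> T0 T1
  T0 -> a
  T1 -> b
  X2 -> T0 S

CYK table (by increasing span) (cells [i..j] with 1 ≤ i ≤ j ≤ 2 only):
  cell(1,1) a: {A,T0}  orig:{A}
  cell(2,2) b: {S,T1}  orig:{S}
  cell(1,2) ab: {B,C,X2}  orig:{B,C}

Original NTs in T[1,2] deriving "ab": ["B", "C"]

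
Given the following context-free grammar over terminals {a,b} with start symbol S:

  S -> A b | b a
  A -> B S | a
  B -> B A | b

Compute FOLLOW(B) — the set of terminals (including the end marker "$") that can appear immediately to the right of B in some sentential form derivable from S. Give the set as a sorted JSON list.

FIRST sets, iterate to fixpoint:
[1]
  A via A→a: +{a}
  B via B→b: +{b}
  S via S→A b: +{a}
  S via S→b a: +{b}
  S: {a,b}  A: {a}  B: {b}
[2]
  A via A→B S: +{b}
  S: {a,b}  A: {a,b}  B: {b}
[3] (no change)
  S: {a,b}  A: {a,b}  B: {b}

FOLLOW iteration:
seed FOLLOW(S) with $
round 1:
  A→B S: FOLLOW(B) ⊇ FIRST(S) = {a,b}; new: +{a,b}
  B→B A: FOLLOW(A) ⊇ FOLLOW(B) ⊇ {a,b}; new: +{a,b}
  FOLLOW(S)={$}  FOLLOW(A)={a,b}  FOLLOW(B)={a,b}
round 2:
  A→B S: FOLLOW(S) ⊇ FOLLOW(A) ⊇ {a,b}; new: +{a,b}
  FOLLOW(S)={$,a,b}  FOLLOW(A)={a,b}  FOLLOW(B)={a,b}
round 3: — fixpoint
  FOLLOW(S)={$,a,b}  FOLLOW(A)={a,b}  FOLLOW(B)={a,b}

FOLLOW(B) = ["a", "b"]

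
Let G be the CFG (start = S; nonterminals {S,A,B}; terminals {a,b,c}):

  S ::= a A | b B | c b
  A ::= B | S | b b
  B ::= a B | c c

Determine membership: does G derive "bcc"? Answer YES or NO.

CNF form of G:
  S -> T0 A | T1 B | T2 T1
  A -> T0 A | T0 B | T1 B | T1 T1 | T2 T1 | T2 T2
  B -> T0 B | T2 T2
  T0 -> a
  T1 -> b
  T2 -> c

CYK fill:
  cell(0,0) b: {T1}  orig:{}
  cell(1,1) c: {T2}  orig:{}
  cell(2,2) c: {T2}  orig:{}
  cell(0,1) bc: ∅
  cell(1,2) cc: {A,B}
  cell(0,2) bcc: {A,S}

S ∈ T[0,2] ⇒ YES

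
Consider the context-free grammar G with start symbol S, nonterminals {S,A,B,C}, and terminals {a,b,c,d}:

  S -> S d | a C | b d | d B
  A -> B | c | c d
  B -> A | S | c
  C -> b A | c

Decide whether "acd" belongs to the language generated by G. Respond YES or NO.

Convert to CNF:
  S -> S T0 | T0 B | T1 C | T2 T0
  A -> S T0 | T0 B | T1 C | T2 T0 | T3 T0 | c
  B -> S T0 | T0 B | T1 C | T2 T0 | T3 T0 | c
  C -> T2 A | c
  T0 -> d
  T1 -> a
  T2 -> b
  T3 -> c

CYK fill:
  T[0,0] 'a' = {T1}  orig:{}
  T[1,1] 'c' = {A,B,C,T3}  orig:{A,B,C}
  T[2,2] 'd' = {T0}  orig:{}
  T[0,1] 'ac' = {A,B,S}
  T[1,2] 'cd' = {A,B}
  T[0,2] 'acd' = {A,B,S}

S ∈ T[0,2] ⇒ YES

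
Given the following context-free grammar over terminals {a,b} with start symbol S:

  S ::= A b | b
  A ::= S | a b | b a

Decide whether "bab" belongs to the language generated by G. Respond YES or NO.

CNF form of G:
  S -> A T0 | b
  A -> A T0 | T0 T1 | T1 T0 | b
  T0 -> b
  T1 -> a

CYK fill:
  [0..0]={A,S,T0}  "b"  orig:{A,S}
  [1..1]={T1}  "a"  orig:{}
  [2..2]={A,S,T0}  "b"  orig:{A,S}
  [0..1]={A}  "ba"
  [1..2]={A}  "ab"
  [0..2]={A,S}  "bab"

S ∈ T[0,2] ⇒ YES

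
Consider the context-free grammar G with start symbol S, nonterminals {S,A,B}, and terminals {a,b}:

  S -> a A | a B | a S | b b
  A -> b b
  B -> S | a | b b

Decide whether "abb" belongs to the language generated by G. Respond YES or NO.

CNF form of G:
  S -> T0 T0 | T1 A | T1 B | T1 S
  A -> T0 T0
  B -> T0 T0 | T1 A | T1 B | T1 S | a
  T0 -> b
  T1 -> a

CYK fill:
  T[0,0] 'a' = {B,T1}  orig:{B}
  T[1,1] 'b' = {T0}  orig:{}
  T[2,2] 'b' = {T0}  orig:{}
  T[0,1] 'ab' = ∅
  T[1,2] 'bb' = {A,B,S}
  T[0,2] 'abb' = {B,S}

S ∈ T[0,2] ⇒ YES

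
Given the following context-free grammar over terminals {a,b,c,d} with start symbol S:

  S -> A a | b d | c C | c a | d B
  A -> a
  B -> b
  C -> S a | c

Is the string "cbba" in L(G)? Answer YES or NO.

Convert to CNF:
  S -> A T0 | T1 T2 | T2 B | T3 C | T3 T0
  A -> a
  B -> b
  C -> S T0 | c
  T0 -> a
  T1 -> b
  T2 -> d
  T3 -> c

Fill CYK table bottom-up:
  [0..0]={C,T3}  "c"  orig:{C}
  [1..1]={B,T1}  "b"  orig:{B}
  [2..2]={B,T1}  "b"  orig:{B}
  [3..3]={A,T0}  "a"  orig:{A}
  [0..1]=∅  "cb"
  [1..2]=∅  "bb"
  [2..3]=∅  "ba"
  [0..2]=∅  "cbb"
  [1..3]=∅  "bba"
  [0..3]=∅  "cbba"

S ∉ T[0,3] ⇒ NO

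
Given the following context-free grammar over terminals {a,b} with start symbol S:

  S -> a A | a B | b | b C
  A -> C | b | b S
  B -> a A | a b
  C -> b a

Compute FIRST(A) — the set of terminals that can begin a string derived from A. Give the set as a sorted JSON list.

FIRST iteration:
round 1:
  A via A→b: +{b}
  B via B→a A: +{a}
  C via C→b a: +{b}
  S via S→a A: +{a}
  S via S→b: +{b}
  FIRST[S]={a,b}  FIRST[A]={b}  FIRST[B]={a}  FIRST[C]={b}
round 2: — fixpoint
  FIRST[S]={a,b}  FIRST[A]={b}  FIRST[B]={a}  FIRST[C]={b}

FIRST(A) = ["b"]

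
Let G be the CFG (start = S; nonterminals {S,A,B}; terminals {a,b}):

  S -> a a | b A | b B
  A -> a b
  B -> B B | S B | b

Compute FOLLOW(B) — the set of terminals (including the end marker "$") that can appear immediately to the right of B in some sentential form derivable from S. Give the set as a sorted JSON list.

Compute FIRST by fixpoint:
pass 1:
  A via A→a b: +{a}
  B via B→b: +{b}
  S via S→a a: +{a}
  S via S→b A: +{b}
  FIRST(S)={a,b}  FIRST(A)={a}  FIRST(B)={b}
pass 2:
  B via B→S B: +{a}
  FIRST(S)={a,b}  FIRST(A)={a}  FIRST(B)={a,b}
pass 3: — fixpoint
  FIRST(S)={a,b}  FIRST(A)={a}  FIRST(B)={a,b}

Compute FOLLOW by fixpoint:
seed FOLLOW(S) with $
round 1:
  B→B B: FOLLOW(B) ⊇ FIRST(B) = {a,b}; new: +{a,b}
  B→S B: FOLLOW(S) ⊇ FIRST(B) = {a,b}; new: +{a,b}
  S→b A: FOLLOW(A) ⊇ FOLLOW(S) ⊇ {$,a,b}; new: +{$,a,b}
  S→b B: FOLLOW(B) ⊇ FOLLOW(S) ⊇ {$,a,b}; new: +{$}
  S: {$,a,b}  A: {$,a,b}  B: {$,a,b}
round 2: done
  S: {$,a,b}  A: {$,a,b}  B: {$,a,b}

FOLLOW(B) = ["$", "a", "b"]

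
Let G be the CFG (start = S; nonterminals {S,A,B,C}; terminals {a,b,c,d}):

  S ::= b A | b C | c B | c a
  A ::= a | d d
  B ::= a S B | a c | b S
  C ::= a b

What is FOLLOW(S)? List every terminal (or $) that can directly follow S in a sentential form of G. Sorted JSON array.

Compute FIRST by fixpoint:
[1]
  A via A→a: +{a}
  A via A→d d: +{d}
  B via B→a S B: +{a}
  B via B→b S: +{b}
  C via C→a b: +{a}
  S via S→b A: +{b}
  S via S→c B: +{c}
  S: {b,c}  A: {a,d}  B: {a,b}  C: {a}
[2] — fixpoint
  S: {b,c}  A: {a,d}  B: {a,b}  C: {a}

Compute FOLLOW by fixpoint:
initialize: $ ∈ FOLLOW(S)
round 1:
  B→a S B: FOLLOW(S) ⊇ FIRST(B) = {a,b}; new: +{a,b}
  S→b A: FOLLOW(A) ⊇ FOLLOW(S) ⊇ {$,a,b}; new: +{$,a,b}
  S→b C: FOLLOW(C) ⊇ FOLLOW(S) ⊇ {$,a,b}; new: +{$,a,b}
  S→c B: FOLLOW(B) ⊇ FOLLOW(S) ⊇ {$,a,b}; new: +{$,a,b}
  S: {$,a,b}  A: {$,a,b}  B: {$,a,b}  C: {$,a,b}
round 2: (stable)
  S: {$,a,b}  A: {$,a,b}  B: {$,a,b}  C: {$,a,b}

FOLLOW(S) = ["$", "a", "b"]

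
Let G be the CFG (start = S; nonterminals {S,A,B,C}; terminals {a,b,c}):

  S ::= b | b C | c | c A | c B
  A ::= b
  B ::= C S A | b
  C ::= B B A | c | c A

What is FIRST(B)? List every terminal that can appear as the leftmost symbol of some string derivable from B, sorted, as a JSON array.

FIRST sets, iterate to fixpoint:
iter 1:
  A via A→b: +{b}
  B via B→b: +{b}
  C via C→B B A: +{b}
  C via C→c: +{c}
  S via S→b: +{b}
  S via S→c: +{c}
  S: {b,c}  A: {b}  B: {b}  C: {b,c}
iter 2:
  B via B→C S A: +{c}
  S: {b,c}  A: {b}  B: {b,c}  C: {b,c}
iter 3: done
  S: {b,c}  A: {b}  B: {b,c}  C: {b,c}

FIRST(B) = ["b", "c"]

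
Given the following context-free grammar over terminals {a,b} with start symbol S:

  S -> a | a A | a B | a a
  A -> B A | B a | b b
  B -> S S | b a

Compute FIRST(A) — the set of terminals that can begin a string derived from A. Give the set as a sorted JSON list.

FIRST iteration:
iter 1:
  A via A→b b: +{b}
  B via B→b a: +{b}
  S via S→a: +{a}
  S: {a}  A: {b}  B: {b}
iter 2:
  B via B→S S: +{a}
  S: {a}  A: {b}  B: {a,b}
iter 3:
  A via A→B A: +{a}
  S: {a}  A: {a,b}  B: {a,b}
iter 4: (stable)
  S: {a}  A: {a,b}  B: {a,b}

FIRST(A) = ["a", "b"]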